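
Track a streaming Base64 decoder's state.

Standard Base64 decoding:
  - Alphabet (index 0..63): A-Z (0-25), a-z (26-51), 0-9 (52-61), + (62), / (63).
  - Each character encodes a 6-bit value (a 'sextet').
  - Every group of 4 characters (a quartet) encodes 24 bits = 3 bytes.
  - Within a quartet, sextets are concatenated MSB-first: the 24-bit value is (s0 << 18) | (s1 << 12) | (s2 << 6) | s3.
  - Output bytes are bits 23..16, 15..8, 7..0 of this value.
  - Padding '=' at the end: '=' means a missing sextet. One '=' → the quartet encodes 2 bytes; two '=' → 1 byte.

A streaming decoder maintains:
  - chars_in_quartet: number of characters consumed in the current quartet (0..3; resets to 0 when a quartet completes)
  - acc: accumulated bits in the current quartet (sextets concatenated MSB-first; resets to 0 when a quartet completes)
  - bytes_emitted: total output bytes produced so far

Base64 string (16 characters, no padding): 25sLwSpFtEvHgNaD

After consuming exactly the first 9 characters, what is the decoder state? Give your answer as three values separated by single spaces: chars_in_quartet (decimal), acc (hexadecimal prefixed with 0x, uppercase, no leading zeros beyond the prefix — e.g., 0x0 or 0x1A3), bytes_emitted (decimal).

After char 0 ('2'=54): chars_in_quartet=1 acc=0x36 bytes_emitted=0
After char 1 ('5'=57): chars_in_quartet=2 acc=0xDB9 bytes_emitted=0
After char 2 ('s'=44): chars_in_quartet=3 acc=0x36E6C bytes_emitted=0
After char 3 ('L'=11): chars_in_quartet=4 acc=0xDB9B0B -> emit DB 9B 0B, reset; bytes_emitted=3
After char 4 ('w'=48): chars_in_quartet=1 acc=0x30 bytes_emitted=3
After char 5 ('S'=18): chars_in_quartet=2 acc=0xC12 bytes_emitted=3
After char 6 ('p'=41): chars_in_quartet=3 acc=0x304A9 bytes_emitted=3
After char 7 ('F'=5): chars_in_quartet=4 acc=0xC12A45 -> emit C1 2A 45, reset; bytes_emitted=6
After char 8 ('t'=45): chars_in_quartet=1 acc=0x2D bytes_emitted=6

Answer: 1 0x2D 6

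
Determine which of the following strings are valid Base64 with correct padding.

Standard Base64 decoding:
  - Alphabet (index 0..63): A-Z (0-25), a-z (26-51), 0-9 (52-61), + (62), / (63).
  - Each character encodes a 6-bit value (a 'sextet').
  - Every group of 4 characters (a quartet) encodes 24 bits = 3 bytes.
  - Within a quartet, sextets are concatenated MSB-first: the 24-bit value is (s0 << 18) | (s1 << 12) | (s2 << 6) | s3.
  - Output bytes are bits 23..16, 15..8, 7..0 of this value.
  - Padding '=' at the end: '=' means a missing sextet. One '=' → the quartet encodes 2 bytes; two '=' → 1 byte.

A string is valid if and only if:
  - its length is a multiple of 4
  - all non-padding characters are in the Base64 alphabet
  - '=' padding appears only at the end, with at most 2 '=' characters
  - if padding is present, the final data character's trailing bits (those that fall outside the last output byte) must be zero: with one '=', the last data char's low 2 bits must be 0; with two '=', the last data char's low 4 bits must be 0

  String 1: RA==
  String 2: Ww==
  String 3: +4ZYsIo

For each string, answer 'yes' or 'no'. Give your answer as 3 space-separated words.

String 1: 'RA==' → valid
String 2: 'Ww==' → valid
String 3: '+4ZYsIo' → invalid (len=7 not mult of 4)

Answer: yes yes no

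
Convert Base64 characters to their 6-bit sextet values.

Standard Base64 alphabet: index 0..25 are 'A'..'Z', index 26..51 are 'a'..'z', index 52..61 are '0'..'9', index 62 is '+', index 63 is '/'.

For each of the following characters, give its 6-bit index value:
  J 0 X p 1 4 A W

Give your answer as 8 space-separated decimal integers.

Answer: 9 52 23 41 53 56 0 22

Derivation:
'J': A..Z range, ord('J') − ord('A') = 9
'0': 0..9 range, 52 + ord('0') − ord('0') = 52
'X': A..Z range, ord('X') − ord('A') = 23
'p': a..z range, 26 + ord('p') − ord('a') = 41
'1': 0..9 range, 52 + ord('1') − ord('0') = 53
'4': 0..9 range, 52 + ord('4') − ord('0') = 56
'A': A..Z range, ord('A') − ord('A') = 0
'W': A..Z range, ord('W') − ord('A') = 22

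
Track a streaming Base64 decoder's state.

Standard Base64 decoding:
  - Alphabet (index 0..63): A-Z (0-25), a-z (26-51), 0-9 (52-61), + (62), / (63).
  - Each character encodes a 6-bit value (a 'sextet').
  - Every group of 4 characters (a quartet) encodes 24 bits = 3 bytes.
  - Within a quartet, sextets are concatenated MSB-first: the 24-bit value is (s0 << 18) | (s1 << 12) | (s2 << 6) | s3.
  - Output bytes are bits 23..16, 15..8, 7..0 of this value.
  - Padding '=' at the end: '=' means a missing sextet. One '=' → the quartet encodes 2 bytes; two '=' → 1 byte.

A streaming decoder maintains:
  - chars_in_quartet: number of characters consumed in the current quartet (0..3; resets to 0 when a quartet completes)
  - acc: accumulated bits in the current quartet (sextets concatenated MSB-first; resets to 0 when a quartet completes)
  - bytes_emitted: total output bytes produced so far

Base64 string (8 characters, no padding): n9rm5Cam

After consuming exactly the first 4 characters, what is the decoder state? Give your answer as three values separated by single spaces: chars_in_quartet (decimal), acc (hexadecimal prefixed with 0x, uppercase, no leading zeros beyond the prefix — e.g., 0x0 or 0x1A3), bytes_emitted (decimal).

After char 0 ('n'=39): chars_in_quartet=1 acc=0x27 bytes_emitted=0
After char 1 ('9'=61): chars_in_quartet=2 acc=0x9FD bytes_emitted=0
After char 2 ('r'=43): chars_in_quartet=3 acc=0x27F6B bytes_emitted=0
After char 3 ('m'=38): chars_in_quartet=4 acc=0x9FDAE6 -> emit 9F DA E6, reset; bytes_emitted=3

Answer: 0 0x0 3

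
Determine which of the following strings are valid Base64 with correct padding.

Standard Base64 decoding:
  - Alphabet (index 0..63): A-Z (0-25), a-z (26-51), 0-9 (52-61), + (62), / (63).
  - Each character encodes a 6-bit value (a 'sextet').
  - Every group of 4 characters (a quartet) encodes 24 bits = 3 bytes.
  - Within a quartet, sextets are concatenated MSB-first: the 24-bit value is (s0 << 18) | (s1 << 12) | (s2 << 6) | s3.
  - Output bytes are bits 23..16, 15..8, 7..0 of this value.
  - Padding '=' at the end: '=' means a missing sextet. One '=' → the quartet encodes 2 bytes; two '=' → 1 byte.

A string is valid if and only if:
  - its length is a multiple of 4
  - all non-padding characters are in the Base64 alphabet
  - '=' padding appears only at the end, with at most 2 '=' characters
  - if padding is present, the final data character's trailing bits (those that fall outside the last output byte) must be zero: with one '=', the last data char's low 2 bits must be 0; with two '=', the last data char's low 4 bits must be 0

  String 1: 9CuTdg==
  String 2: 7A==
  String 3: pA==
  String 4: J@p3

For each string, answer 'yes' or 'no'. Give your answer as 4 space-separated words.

String 1: '9CuTdg==' → valid
String 2: '7A==' → valid
String 3: 'pA==' → valid
String 4: 'J@p3' → invalid (bad char(s): ['@'])

Answer: yes yes yes no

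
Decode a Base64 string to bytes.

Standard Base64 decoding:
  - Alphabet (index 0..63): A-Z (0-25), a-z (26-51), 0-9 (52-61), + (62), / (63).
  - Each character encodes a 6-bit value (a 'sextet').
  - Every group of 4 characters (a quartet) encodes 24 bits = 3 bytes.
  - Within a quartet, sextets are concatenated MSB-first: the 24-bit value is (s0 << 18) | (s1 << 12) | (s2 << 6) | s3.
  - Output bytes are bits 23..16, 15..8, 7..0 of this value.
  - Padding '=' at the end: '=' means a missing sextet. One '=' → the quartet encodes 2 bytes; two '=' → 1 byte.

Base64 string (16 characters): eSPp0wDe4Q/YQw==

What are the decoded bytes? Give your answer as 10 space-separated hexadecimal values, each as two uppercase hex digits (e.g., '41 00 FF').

Answer: 79 23 E9 D3 00 DE E1 0F D8 43

Derivation:
After char 0 ('e'=30): chars_in_quartet=1 acc=0x1E bytes_emitted=0
After char 1 ('S'=18): chars_in_quartet=2 acc=0x792 bytes_emitted=0
After char 2 ('P'=15): chars_in_quartet=3 acc=0x1E48F bytes_emitted=0
After char 3 ('p'=41): chars_in_quartet=4 acc=0x7923E9 -> emit 79 23 E9, reset; bytes_emitted=3
After char 4 ('0'=52): chars_in_quartet=1 acc=0x34 bytes_emitted=3
After char 5 ('w'=48): chars_in_quartet=2 acc=0xD30 bytes_emitted=3
After char 6 ('D'=3): chars_in_quartet=3 acc=0x34C03 bytes_emitted=3
After char 7 ('e'=30): chars_in_quartet=4 acc=0xD300DE -> emit D3 00 DE, reset; bytes_emitted=6
After char 8 ('4'=56): chars_in_quartet=1 acc=0x38 bytes_emitted=6
After char 9 ('Q'=16): chars_in_quartet=2 acc=0xE10 bytes_emitted=6
After char 10 ('/'=63): chars_in_quartet=3 acc=0x3843F bytes_emitted=6
After char 11 ('Y'=24): chars_in_quartet=4 acc=0xE10FD8 -> emit E1 0F D8, reset; bytes_emitted=9
After char 12 ('Q'=16): chars_in_quartet=1 acc=0x10 bytes_emitted=9
After char 13 ('w'=48): chars_in_quartet=2 acc=0x430 bytes_emitted=9
Padding '==': partial quartet acc=0x430 -> emit 43; bytes_emitted=10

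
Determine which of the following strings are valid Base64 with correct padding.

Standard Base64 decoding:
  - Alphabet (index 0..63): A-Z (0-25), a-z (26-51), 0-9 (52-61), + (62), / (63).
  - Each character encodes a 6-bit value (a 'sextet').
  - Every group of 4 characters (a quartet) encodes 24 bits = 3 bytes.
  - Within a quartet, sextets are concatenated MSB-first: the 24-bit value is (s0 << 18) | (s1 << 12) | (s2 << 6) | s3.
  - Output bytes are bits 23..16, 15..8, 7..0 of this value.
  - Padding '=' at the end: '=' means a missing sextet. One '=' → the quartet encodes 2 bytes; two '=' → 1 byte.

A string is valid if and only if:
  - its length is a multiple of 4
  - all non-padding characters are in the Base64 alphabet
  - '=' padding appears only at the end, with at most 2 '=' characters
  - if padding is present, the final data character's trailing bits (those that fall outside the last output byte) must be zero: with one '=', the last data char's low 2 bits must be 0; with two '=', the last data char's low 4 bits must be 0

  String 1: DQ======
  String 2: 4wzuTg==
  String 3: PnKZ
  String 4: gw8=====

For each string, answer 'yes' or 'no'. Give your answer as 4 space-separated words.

String 1: 'DQ======' → invalid (6 pad chars (max 2))
String 2: '4wzuTg==' → valid
String 3: 'PnKZ' → valid
String 4: 'gw8=====' → invalid (5 pad chars (max 2))

Answer: no yes yes no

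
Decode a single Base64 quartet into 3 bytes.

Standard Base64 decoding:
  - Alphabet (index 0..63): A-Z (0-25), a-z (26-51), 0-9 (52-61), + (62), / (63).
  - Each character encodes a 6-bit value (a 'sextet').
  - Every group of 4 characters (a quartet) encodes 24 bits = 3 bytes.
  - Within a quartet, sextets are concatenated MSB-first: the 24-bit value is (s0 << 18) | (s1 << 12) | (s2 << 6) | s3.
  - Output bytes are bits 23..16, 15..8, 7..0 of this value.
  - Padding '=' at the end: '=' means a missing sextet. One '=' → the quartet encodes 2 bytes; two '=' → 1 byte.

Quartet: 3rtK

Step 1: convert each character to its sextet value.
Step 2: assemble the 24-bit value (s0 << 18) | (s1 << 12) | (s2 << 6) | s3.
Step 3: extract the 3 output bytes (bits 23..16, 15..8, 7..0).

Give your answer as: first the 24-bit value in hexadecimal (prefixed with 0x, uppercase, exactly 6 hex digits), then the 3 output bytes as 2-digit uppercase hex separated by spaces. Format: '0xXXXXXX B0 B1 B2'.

Sextets: 3=55, r=43, t=45, K=10
24-bit: (55<<18) | (43<<12) | (45<<6) | 10
      = 0xDC0000 | 0x02B000 | 0x000B40 | 0x00000A
      = 0xDEBB4A
Bytes: (v>>16)&0xFF=DE, (v>>8)&0xFF=BB, v&0xFF=4A

Answer: 0xDEBB4A DE BB 4A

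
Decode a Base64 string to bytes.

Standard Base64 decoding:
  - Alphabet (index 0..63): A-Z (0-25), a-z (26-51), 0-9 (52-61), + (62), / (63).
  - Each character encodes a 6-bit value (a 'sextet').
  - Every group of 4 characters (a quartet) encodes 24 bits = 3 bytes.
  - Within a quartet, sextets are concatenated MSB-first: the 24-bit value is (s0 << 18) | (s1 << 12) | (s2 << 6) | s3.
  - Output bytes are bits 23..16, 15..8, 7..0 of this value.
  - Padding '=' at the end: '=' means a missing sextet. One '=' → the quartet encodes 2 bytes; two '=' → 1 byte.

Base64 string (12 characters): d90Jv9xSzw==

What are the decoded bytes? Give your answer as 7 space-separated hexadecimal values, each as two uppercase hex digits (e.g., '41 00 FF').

After char 0 ('d'=29): chars_in_quartet=1 acc=0x1D bytes_emitted=0
After char 1 ('9'=61): chars_in_quartet=2 acc=0x77D bytes_emitted=0
After char 2 ('0'=52): chars_in_quartet=3 acc=0x1DF74 bytes_emitted=0
After char 3 ('J'=9): chars_in_quartet=4 acc=0x77DD09 -> emit 77 DD 09, reset; bytes_emitted=3
After char 4 ('v'=47): chars_in_quartet=1 acc=0x2F bytes_emitted=3
After char 5 ('9'=61): chars_in_quartet=2 acc=0xBFD bytes_emitted=3
After char 6 ('x'=49): chars_in_quartet=3 acc=0x2FF71 bytes_emitted=3
After char 7 ('S'=18): chars_in_quartet=4 acc=0xBFDC52 -> emit BF DC 52, reset; bytes_emitted=6
After char 8 ('z'=51): chars_in_quartet=1 acc=0x33 bytes_emitted=6
After char 9 ('w'=48): chars_in_quartet=2 acc=0xCF0 bytes_emitted=6
Padding '==': partial quartet acc=0xCF0 -> emit CF; bytes_emitted=7

Answer: 77 DD 09 BF DC 52 CF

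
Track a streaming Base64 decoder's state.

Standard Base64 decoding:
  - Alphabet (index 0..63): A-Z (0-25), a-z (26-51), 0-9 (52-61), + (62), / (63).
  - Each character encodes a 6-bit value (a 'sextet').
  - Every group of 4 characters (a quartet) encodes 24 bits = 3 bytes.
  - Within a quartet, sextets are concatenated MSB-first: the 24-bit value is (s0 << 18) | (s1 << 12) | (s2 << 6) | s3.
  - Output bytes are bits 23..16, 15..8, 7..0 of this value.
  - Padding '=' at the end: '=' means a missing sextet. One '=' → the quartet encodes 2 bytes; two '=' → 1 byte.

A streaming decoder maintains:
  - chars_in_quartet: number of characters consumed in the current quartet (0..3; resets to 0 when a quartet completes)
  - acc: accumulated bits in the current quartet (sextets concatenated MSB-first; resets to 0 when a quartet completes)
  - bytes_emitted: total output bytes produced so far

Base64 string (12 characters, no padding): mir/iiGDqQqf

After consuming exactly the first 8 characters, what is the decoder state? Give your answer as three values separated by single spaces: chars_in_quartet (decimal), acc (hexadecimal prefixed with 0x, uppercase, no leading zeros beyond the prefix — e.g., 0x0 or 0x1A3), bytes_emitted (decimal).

After char 0 ('m'=38): chars_in_quartet=1 acc=0x26 bytes_emitted=0
After char 1 ('i'=34): chars_in_quartet=2 acc=0x9A2 bytes_emitted=0
After char 2 ('r'=43): chars_in_quartet=3 acc=0x268AB bytes_emitted=0
After char 3 ('/'=63): chars_in_quartet=4 acc=0x9A2AFF -> emit 9A 2A FF, reset; bytes_emitted=3
After char 4 ('i'=34): chars_in_quartet=1 acc=0x22 bytes_emitted=3
After char 5 ('i'=34): chars_in_quartet=2 acc=0x8A2 bytes_emitted=3
After char 6 ('G'=6): chars_in_quartet=3 acc=0x22886 bytes_emitted=3
After char 7 ('D'=3): chars_in_quartet=4 acc=0x8A2183 -> emit 8A 21 83, reset; bytes_emitted=6

Answer: 0 0x0 6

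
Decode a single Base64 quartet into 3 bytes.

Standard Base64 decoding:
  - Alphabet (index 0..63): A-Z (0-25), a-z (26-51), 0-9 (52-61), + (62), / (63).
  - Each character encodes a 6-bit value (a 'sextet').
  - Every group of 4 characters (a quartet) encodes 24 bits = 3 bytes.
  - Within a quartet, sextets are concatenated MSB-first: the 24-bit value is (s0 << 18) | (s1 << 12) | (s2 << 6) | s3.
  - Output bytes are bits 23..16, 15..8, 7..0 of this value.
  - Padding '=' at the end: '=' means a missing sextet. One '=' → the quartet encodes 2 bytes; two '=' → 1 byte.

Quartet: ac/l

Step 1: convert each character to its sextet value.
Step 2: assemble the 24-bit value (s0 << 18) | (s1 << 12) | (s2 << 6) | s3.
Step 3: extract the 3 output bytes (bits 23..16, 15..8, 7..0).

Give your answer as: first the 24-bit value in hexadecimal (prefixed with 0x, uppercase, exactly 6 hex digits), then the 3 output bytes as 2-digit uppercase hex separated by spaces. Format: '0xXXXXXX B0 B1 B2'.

Answer: 0x69CFE5 69 CF E5

Derivation:
Sextets: a=26, c=28, /=63, l=37
24-bit: (26<<18) | (28<<12) | (63<<6) | 37
      = 0x680000 | 0x01C000 | 0x000FC0 | 0x000025
      = 0x69CFE5
Bytes: (v>>16)&0xFF=69, (v>>8)&0xFF=CF, v&0xFF=E5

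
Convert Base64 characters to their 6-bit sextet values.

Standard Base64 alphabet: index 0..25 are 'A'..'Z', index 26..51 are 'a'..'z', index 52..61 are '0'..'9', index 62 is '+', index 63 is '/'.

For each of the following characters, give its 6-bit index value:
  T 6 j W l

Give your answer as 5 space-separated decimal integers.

'T': A..Z range, ord('T') − ord('A') = 19
'6': 0..9 range, 52 + ord('6') − ord('0') = 58
'j': a..z range, 26 + ord('j') − ord('a') = 35
'W': A..Z range, ord('W') − ord('A') = 22
'l': a..z range, 26 + ord('l') − ord('a') = 37

Answer: 19 58 35 22 37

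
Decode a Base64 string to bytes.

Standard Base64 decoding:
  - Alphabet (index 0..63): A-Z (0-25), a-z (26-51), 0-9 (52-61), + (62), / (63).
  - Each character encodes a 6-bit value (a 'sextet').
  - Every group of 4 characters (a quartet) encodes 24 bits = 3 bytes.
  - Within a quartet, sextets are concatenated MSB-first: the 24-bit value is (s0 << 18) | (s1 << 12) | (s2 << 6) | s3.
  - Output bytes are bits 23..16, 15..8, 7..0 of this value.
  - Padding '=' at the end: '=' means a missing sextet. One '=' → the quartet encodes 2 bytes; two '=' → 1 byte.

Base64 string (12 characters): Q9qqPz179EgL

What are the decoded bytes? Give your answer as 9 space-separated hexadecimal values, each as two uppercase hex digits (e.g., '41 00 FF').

Answer: 43 DA AA 3F 3D 7B F4 48 0B

Derivation:
After char 0 ('Q'=16): chars_in_quartet=1 acc=0x10 bytes_emitted=0
After char 1 ('9'=61): chars_in_quartet=2 acc=0x43D bytes_emitted=0
After char 2 ('q'=42): chars_in_quartet=3 acc=0x10F6A bytes_emitted=0
After char 3 ('q'=42): chars_in_quartet=4 acc=0x43DAAA -> emit 43 DA AA, reset; bytes_emitted=3
After char 4 ('P'=15): chars_in_quartet=1 acc=0xF bytes_emitted=3
After char 5 ('z'=51): chars_in_quartet=2 acc=0x3F3 bytes_emitted=3
After char 6 ('1'=53): chars_in_quartet=3 acc=0xFCF5 bytes_emitted=3
After char 7 ('7'=59): chars_in_quartet=4 acc=0x3F3D7B -> emit 3F 3D 7B, reset; bytes_emitted=6
After char 8 ('9'=61): chars_in_quartet=1 acc=0x3D bytes_emitted=6
After char 9 ('E'=4): chars_in_quartet=2 acc=0xF44 bytes_emitted=6
After char 10 ('g'=32): chars_in_quartet=3 acc=0x3D120 bytes_emitted=6
After char 11 ('L'=11): chars_in_quartet=4 acc=0xF4480B -> emit F4 48 0B, reset; bytes_emitted=9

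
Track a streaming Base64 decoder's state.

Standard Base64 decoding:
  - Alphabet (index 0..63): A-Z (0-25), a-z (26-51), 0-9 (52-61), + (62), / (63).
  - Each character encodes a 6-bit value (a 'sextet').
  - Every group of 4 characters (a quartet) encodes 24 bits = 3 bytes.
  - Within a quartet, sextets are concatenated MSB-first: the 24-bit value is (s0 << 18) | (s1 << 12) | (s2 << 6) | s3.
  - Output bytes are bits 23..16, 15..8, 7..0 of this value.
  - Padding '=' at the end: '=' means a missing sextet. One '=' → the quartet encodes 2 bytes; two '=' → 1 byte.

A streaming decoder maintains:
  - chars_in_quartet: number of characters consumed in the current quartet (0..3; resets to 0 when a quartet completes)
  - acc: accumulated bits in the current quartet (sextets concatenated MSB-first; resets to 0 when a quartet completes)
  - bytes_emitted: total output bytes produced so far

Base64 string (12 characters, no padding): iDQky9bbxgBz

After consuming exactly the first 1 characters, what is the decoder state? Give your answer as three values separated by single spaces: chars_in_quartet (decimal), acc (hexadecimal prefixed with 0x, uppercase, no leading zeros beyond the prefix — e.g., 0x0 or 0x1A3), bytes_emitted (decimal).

Answer: 1 0x22 0

Derivation:
After char 0 ('i'=34): chars_in_quartet=1 acc=0x22 bytes_emitted=0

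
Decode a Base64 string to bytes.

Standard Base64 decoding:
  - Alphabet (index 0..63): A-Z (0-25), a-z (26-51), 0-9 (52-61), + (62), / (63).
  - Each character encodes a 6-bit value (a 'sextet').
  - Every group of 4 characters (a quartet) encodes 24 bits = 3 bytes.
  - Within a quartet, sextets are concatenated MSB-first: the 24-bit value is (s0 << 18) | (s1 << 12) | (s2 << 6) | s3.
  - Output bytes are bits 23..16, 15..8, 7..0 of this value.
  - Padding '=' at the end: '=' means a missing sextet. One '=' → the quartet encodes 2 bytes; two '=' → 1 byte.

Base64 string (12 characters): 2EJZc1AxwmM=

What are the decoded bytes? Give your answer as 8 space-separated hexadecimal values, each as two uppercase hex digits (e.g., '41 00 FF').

After char 0 ('2'=54): chars_in_quartet=1 acc=0x36 bytes_emitted=0
After char 1 ('E'=4): chars_in_quartet=2 acc=0xD84 bytes_emitted=0
After char 2 ('J'=9): chars_in_quartet=3 acc=0x36109 bytes_emitted=0
After char 3 ('Z'=25): chars_in_quartet=4 acc=0xD84259 -> emit D8 42 59, reset; bytes_emitted=3
After char 4 ('c'=28): chars_in_quartet=1 acc=0x1C bytes_emitted=3
After char 5 ('1'=53): chars_in_quartet=2 acc=0x735 bytes_emitted=3
After char 6 ('A'=0): chars_in_quartet=3 acc=0x1CD40 bytes_emitted=3
After char 7 ('x'=49): chars_in_quartet=4 acc=0x735031 -> emit 73 50 31, reset; bytes_emitted=6
After char 8 ('w'=48): chars_in_quartet=1 acc=0x30 bytes_emitted=6
After char 9 ('m'=38): chars_in_quartet=2 acc=0xC26 bytes_emitted=6
After char 10 ('M'=12): chars_in_quartet=3 acc=0x3098C bytes_emitted=6
Padding '=': partial quartet acc=0x3098C -> emit C2 63; bytes_emitted=8

Answer: D8 42 59 73 50 31 C2 63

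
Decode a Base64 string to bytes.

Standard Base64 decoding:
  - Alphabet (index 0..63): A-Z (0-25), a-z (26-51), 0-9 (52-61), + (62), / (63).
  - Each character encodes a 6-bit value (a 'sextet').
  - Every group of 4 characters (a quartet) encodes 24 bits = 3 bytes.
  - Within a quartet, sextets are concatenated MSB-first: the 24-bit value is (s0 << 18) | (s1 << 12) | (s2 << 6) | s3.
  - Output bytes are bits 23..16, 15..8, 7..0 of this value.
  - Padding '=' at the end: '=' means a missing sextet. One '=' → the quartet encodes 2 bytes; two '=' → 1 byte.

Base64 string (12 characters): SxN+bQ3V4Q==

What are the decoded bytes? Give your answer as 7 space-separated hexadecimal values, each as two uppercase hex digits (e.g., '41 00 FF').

Answer: 4B 13 7E 6D 0D D5 E1

Derivation:
After char 0 ('S'=18): chars_in_quartet=1 acc=0x12 bytes_emitted=0
After char 1 ('x'=49): chars_in_quartet=2 acc=0x4B1 bytes_emitted=0
After char 2 ('N'=13): chars_in_quartet=3 acc=0x12C4D bytes_emitted=0
After char 3 ('+'=62): chars_in_quartet=4 acc=0x4B137E -> emit 4B 13 7E, reset; bytes_emitted=3
After char 4 ('b'=27): chars_in_quartet=1 acc=0x1B bytes_emitted=3
After char 5 ('Q'=16): chars_in_quartet=2 acc=0x6D0 bytes_emitted=3
After char 6 ('3'=55): chars_in_quartet=3 acc=0x1B437 bytes_emitted=3
After char 7 ('V'=21): chars_in_quartet=4 acc=0x6D0DD5 -> emit 6D 0D D5, reset; bytes_emitted=6
After char 8 ('4'=56): chars_in_quartet=1 acc=0x38 bytes_emitted=6
After char 9 ('Q'=16): chars_in_quartet=2 acc=0xE10 bytes_emitted=6
Padding '==': partial quartet acc=0xE10 -> emit E1; bytes_emitted=7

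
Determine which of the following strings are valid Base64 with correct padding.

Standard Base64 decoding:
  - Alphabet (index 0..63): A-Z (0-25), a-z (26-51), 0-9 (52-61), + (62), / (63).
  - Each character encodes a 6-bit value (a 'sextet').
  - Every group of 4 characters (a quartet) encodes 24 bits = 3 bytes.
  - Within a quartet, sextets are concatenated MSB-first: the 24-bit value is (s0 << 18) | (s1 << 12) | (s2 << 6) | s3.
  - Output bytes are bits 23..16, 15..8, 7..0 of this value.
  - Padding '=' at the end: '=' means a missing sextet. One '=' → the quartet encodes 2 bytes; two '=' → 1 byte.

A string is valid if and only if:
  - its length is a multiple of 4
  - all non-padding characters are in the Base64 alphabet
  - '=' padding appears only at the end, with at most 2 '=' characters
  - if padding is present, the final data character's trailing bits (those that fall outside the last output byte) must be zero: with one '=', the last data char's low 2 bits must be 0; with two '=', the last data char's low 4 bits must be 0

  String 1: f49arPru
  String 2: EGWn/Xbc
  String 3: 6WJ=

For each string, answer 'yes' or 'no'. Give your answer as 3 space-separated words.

String 1: 'f49arPru' → valid
String 2: 'EGWn/Xbc' → valid
String 3: '6WJ=' → invalid (bad trailing bits)

Answer: yes yes no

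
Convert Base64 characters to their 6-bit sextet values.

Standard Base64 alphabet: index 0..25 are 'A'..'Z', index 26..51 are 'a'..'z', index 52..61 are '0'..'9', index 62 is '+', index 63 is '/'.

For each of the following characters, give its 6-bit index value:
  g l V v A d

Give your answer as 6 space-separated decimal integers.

Answer: 32 37 21 47 0 29

Derivation:
'g': a..z range, 26 + ord('g') − ord('a') = 32
'l': a..z range, 26 + ord('l') − ord('a') = 37
'V': A..Z range, ord('V') − ord('A') = 21
'v': a..z range, 26 + ord('v') − ord('a') = 47
'A': A..Z range, ord('A') − ord('A') = 0
'd': a..z range, 26 + ord('d') − ord('a') = 29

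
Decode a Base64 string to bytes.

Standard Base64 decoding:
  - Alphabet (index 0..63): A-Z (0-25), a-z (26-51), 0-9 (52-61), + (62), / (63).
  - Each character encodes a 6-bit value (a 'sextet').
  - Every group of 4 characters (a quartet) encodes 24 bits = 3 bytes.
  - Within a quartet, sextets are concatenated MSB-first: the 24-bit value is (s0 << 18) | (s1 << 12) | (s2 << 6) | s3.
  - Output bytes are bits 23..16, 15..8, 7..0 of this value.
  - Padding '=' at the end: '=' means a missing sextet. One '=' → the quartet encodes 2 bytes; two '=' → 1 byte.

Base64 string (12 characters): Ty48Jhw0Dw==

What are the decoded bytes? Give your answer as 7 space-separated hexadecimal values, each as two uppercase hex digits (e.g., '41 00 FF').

Answer: 4F 2E 3C 26 1C 34 0F

Derivation:
After char 0 ('T'=19): chars_in_quartet=1 acc=0x13 bytes_emitted=0
After char 1 ('y'=50): chars_in_quartet=2 acc=0x4F2 bytes_emitted=0
After char 2 ('4'=56): chars_in_quartet=3 acc=0x13CB8 bytes_emitted=0
After char 3 ('8'=60): chars_in_quartet=4 acc=0x4F2E3C -> emit 4F 2E 3C, reset; bytes_emitted=3
After char 4 ('J'=9): chars_in_quartet=1 acc=0x9 bytes_emitted=3
After char 5 ('h'=33): chars_in_quartet=2 acc=0x261 bytes_emitted=3
After char 6 ('w'=48): chars_in_quartet=3 acc=0x9870 bytes_emitted=3
After char 7 ('0'=52): chars_in_quartet=4 acc=0x261C34 -> emit 26 1C 34, reset; bytes_emitted=6
After char 8 ('D'=3): chars_in_quartet=1 acc=0x3 bytes_emitted=6
After char 9 ('w'=48): chars_in_quartet=2 acc=0xF0 bytes_emitted=6
Padding '==': partial quartet acc=0xF0 -> emit 0F; bytes_emitted=7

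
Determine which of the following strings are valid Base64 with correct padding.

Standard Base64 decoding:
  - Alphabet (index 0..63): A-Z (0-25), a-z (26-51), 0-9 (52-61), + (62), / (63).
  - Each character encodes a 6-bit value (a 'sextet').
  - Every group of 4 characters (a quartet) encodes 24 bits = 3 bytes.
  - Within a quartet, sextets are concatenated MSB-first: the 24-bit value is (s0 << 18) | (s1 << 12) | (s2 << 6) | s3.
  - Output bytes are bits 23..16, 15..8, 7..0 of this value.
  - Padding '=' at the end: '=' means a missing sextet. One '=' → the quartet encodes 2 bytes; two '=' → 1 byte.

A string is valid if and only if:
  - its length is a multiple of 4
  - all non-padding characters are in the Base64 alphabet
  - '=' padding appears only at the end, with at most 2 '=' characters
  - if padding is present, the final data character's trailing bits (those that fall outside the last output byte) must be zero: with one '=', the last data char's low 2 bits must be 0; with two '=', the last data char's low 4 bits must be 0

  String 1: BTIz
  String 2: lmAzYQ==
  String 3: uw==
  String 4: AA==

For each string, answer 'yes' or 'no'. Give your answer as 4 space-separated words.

String 1: 'BTIz' → valid
String 2: 'lmAzYQ==' → valid
String 3: 'uw==' → valid
String 4: 'AA==' → valid

Answer: yes yes yes yes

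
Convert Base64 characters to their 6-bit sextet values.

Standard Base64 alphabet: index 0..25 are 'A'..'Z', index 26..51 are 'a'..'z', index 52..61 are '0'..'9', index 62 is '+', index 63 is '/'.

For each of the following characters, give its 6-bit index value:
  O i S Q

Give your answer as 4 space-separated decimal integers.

'O': A..Z range, ord('O') − ord('A') = 14
'i': a..z range, 26 + ord('i') − ord('a') = 34
'S': A..Z range, ord('S') − ord('A') = 18
'Q': A..Z range, ord('Q') − ord('A') = 16

Answer: 14 34 18 16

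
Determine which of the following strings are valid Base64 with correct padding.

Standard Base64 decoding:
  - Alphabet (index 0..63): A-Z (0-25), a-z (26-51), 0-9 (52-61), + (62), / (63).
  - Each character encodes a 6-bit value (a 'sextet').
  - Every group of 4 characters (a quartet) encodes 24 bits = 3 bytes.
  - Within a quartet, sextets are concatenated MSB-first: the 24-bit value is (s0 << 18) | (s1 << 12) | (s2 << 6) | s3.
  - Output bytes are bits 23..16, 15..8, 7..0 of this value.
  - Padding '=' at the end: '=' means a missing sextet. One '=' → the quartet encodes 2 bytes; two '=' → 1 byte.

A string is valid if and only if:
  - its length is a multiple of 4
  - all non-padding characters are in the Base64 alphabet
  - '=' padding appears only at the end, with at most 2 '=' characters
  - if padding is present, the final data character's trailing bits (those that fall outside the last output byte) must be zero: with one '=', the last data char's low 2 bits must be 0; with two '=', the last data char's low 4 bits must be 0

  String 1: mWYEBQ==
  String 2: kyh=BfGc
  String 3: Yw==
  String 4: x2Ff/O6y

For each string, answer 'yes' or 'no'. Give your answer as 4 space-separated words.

String 1: 'mWYEBQ==' → valid
String 2: 'kyh=BfGc' → invalid (bad char(s): ['=']; '=' in middle)
String 3: 'Yw==' → valid
String 4: 'x2Ff/O6y' → valid

Answer: yes no yes yes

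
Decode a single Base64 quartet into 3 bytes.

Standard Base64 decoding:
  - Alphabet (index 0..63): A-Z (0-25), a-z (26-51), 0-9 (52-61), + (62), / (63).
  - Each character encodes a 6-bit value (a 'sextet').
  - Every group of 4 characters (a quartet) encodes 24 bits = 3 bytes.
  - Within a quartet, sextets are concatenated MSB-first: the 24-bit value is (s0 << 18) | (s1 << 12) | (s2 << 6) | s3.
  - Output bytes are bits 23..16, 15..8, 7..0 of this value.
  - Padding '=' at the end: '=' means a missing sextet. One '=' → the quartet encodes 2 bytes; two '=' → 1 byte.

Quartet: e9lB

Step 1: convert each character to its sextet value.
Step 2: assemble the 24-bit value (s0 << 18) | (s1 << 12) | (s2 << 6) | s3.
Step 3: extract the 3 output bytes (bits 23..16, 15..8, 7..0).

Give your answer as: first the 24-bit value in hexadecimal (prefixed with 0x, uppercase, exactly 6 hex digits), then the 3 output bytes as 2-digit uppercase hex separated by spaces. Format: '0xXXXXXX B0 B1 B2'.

Sextets: e=30, 9=61, l=37, B=1
24-bit: (30<<18) | (61<<12) | (37<<6) | 1
      = 0x780000 | 0x03D000 | 0x000940 | 0x000001
      = 0x7BD941
Bytes: (v>>16)&0xFF=7B, (v>>8)&0xFF=D9, v&0xFF=41

Answer: 0x7BD941 7B D9 41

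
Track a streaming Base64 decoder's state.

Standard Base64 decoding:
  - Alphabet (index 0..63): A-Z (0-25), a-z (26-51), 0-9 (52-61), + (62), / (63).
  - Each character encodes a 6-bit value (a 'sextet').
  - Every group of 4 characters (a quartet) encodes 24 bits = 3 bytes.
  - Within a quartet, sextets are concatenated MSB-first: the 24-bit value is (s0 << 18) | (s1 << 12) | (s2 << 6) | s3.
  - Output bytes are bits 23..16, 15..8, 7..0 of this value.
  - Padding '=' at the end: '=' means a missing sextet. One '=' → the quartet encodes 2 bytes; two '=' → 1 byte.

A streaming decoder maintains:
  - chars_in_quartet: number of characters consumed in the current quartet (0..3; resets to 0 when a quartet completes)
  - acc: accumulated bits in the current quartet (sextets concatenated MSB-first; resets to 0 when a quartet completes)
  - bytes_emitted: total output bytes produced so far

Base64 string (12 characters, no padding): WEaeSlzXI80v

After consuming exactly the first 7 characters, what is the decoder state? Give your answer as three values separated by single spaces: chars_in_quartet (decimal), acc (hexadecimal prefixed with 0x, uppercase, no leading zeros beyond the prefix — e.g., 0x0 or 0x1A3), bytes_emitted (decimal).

After char 0 ('W'=22): chars_in_quartet=1 acc=0x16 bytes_emitted=0
After char 1 ('E'=4): chars_in_quartet=2 acc=0x584 bytes_emitted=0
After char 2 ('a'=26): chars_in_quartet=3 acc=0x1611A bytes_emitted=0
After char 3 ('e'=30): chars_in_quartet=4 acc=0x58469E -> emit 58 46 9E, reset; bytes_emitted=3
After char 4 ('S'=18): chars_in_quartet=1 acc=0x12 bytes_emitted=3
After char 5 ('l'=37): chars_in_quartet=2 acc=0x4A5 bytes_emitted=3
After char 6 ('z'=51): chars_in_quartet=3 acc=0x12973 bytes_emitted=3

Answer: 3 0x12973 3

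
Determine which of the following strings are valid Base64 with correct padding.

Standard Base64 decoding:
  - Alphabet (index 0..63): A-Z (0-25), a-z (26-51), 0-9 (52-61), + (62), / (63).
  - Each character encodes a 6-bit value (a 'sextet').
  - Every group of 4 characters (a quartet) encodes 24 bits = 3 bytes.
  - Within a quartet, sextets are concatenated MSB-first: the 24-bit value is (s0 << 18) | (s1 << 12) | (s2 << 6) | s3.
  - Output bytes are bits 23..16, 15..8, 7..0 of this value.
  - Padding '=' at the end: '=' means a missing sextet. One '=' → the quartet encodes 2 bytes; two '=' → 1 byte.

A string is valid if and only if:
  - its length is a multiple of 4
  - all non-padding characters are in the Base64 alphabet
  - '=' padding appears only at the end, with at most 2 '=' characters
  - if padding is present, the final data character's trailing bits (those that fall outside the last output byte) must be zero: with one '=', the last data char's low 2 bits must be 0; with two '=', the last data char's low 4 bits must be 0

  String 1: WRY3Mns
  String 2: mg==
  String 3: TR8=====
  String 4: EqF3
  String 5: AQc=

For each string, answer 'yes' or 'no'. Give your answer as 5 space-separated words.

Answer: no yes no yes yes

Derivation:
String 1: 'WRY3Mns' → invalid (len=7 not mult of 4)
String 2: 'mg==' → valid
String 3: 'TR8=====' → invalid (5 pad chars (max 2))
String 4: 'EqF3' → valid
String 5: 'AQc=' → valid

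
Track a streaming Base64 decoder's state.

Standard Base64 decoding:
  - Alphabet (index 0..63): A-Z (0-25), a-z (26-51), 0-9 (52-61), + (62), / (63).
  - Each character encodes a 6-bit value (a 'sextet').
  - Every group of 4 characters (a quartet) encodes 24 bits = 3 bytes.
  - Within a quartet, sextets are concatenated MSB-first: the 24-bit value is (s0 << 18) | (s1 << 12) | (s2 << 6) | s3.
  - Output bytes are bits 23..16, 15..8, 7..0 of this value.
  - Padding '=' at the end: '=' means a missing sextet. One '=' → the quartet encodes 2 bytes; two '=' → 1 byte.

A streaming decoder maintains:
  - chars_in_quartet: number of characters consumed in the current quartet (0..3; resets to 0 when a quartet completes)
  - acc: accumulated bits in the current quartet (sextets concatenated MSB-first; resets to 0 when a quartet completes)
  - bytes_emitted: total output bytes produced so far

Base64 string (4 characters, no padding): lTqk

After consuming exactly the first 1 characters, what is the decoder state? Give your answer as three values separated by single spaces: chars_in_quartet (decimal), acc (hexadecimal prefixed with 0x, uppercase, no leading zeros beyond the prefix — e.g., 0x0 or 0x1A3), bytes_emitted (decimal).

Answer: 1 0x25 0

Derivation:
After char 0 ('l'=37): chars_in_quartet=1 acc=0x25 bytes_emitted=0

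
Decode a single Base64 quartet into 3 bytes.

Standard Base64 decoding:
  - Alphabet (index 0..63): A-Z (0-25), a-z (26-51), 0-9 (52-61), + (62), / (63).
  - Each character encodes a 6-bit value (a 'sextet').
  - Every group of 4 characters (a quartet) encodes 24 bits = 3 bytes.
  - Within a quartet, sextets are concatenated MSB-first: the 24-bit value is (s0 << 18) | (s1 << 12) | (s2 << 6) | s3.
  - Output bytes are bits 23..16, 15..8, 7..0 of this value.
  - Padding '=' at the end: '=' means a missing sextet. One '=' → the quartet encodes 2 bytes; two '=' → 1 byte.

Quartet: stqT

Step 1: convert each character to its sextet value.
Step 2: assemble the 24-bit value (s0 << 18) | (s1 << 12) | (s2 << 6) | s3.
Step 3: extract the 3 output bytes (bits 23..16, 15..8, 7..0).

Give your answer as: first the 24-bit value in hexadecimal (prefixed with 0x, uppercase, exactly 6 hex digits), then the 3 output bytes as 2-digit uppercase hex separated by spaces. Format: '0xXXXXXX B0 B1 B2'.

Answer: 0xB2DA93 B2 DA 93

Derivation:
Sextets: s=44, t=45, q=42, T=19
24-bit: (44<<18) | (45<<12) | (42<<6) | 19
      = 0xB00000 | 0x02D000 | 0x000A80 | 0x000013
      = 0xB2DA93
Bytes: (v>>16)&0xFF=B2, (v>>8)&0xFF=DA, v&0xFF=93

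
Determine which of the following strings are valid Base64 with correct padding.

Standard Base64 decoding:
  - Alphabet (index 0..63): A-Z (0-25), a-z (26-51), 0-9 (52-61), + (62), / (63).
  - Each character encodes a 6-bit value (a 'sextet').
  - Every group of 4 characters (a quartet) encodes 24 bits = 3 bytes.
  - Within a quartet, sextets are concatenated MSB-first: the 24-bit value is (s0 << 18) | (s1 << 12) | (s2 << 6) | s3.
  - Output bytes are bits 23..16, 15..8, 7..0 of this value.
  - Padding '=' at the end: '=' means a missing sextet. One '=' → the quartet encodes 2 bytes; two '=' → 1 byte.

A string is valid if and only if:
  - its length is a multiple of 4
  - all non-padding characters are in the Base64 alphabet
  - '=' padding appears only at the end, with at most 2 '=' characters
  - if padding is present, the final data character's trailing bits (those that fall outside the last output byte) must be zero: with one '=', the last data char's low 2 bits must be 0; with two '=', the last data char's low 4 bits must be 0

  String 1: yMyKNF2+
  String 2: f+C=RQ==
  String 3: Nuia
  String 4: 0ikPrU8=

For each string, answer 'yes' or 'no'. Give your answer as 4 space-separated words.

String 1: 'yMyKNF2+' → valid
String 2: 'f+C=RQ==' → invalid (bad char(s): ['=']; '=' in middle)
String 3: 'Nuia' → valid
String 4: '0ikPrU8=' → valid

Answer: yes no yes yes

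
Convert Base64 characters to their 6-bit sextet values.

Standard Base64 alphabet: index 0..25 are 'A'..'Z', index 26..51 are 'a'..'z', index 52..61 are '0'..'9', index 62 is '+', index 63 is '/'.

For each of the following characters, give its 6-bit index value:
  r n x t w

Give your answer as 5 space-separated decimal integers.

'r': a..z range, 26 + ord('r') − ord('a') = 43
'n': a..z range, 26 + ord('n') − ord('a') = 39
'x': a..z range, 26 + ord('x') − ord('a') = 49
't': a..z range, 26 + ord('t') − ord('a') = 45
'w': a..z range, 26 + ord('w') − ord('a') = 48

Answer: 43 39 49 45 48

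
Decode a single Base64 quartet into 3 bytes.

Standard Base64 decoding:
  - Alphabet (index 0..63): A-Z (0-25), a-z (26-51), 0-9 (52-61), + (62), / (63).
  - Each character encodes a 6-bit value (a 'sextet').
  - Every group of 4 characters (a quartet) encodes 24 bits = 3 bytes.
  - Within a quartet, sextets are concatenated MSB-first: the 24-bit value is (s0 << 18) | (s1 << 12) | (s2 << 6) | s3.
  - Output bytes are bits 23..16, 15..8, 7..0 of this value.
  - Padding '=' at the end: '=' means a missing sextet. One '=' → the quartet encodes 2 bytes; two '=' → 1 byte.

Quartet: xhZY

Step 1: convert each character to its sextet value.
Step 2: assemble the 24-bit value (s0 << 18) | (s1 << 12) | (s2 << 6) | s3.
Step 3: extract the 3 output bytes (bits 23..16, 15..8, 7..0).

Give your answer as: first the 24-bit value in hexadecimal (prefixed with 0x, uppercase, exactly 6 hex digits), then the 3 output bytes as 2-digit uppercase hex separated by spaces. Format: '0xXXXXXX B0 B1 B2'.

Answer: 0xC61658 C6 16 58

Derivation:
Sextets: x=49, h=33, Z=25, Y=24
24-bit: (49<<18) | (33<<12) | (25<<6) | 24
      = 0xC40000 | 0x021000 | 0x000640 | 0x000018
      = 0xC61658
Bytes: (v>>16)&0xFF=C6, (v>>8)&0xFF=16, v&0xFF=58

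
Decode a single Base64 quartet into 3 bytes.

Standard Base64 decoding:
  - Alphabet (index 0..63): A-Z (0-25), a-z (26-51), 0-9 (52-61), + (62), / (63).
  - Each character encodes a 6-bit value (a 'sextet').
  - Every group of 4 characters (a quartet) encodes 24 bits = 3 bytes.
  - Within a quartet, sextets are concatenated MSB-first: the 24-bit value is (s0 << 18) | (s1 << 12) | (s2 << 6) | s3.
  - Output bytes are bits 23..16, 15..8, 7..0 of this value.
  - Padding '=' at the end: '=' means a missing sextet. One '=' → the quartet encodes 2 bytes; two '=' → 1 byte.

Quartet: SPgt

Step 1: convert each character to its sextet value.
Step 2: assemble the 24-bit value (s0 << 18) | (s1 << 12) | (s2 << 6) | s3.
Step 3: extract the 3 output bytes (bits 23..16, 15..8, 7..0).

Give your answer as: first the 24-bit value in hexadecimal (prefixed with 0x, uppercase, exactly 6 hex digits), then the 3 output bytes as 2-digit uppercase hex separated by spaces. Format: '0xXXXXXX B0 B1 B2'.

Sextets: S=18, P=15, g=32, t=45
24-bit: (18<<18) | (15<<12) | (32<<6) | 45
      = 0x480000 | 0x00F000 | 0x000800 | 0x00002D
      = 0x48F82D
Bytes: (v>>16)&0xFF=48, (v>>8)&0xFF=F8, v&0xFF=2D

Answer: 0x48F82D 48 F8 2D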